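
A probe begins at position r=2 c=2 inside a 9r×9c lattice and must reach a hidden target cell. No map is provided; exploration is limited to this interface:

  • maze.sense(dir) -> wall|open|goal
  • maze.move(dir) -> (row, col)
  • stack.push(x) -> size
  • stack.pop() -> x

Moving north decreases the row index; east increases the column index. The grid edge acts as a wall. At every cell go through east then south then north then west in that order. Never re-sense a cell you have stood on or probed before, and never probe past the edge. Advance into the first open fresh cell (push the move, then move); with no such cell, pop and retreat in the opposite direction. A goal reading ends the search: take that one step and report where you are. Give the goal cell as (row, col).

→ maze.sense(dir=east)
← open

→ stack.push(x=east)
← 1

→ maze.move(dir=east)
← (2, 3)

→ maze.sense(dir=east)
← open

→ stack.push(x=east)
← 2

→ maze.move(dir=east)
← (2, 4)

→ maze.sense(dir=east)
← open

→ stack.push(x=east)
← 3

→ maze.move(dir=east)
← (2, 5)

→ maze.sense(dir=east)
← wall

→ maze.sense(dir=south)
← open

→ stack.push(x=south)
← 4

→ maze.move(dir=south)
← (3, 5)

→ maze.sense(dir=east)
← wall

→ maze.sense(dir=south)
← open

→ stack.push(x=south)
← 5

→ maze.move(dir=south)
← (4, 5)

→ maze.sense(dir=east)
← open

→ stack.push(x=east)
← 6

→ maze.move(dir=east)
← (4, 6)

→ maze.sense(dir=east)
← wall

→ maze.sense(dir=south)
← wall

→ stack.pop()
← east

→ maze.move(dir=west)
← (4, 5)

→ maze.sense(dir=south)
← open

→ stack.push(x=south)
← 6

→ maze.move(dir=south)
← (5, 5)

→ maze.sense(dir=south)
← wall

→ maze.sense(dir=west)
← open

→ stack.push(x=west)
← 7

→ maze.move(dir=west)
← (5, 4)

→ maze.sense(dir=south)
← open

→ stack.push(x=south)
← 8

→ maze.move(dir=south)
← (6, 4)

→ maze.sense(dir=south)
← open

→ stack.push(x=south)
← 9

→ maze.move(dir=south)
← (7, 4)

→ maze.sense(dir=east)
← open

→ stack.push(x=east)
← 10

→ maze.move(dir=east)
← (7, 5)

→ maze.sense(dir=east)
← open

→ stack.push(x=east)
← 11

→ maze.move(dir=east)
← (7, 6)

→ maze.sense(dir=east)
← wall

→ maze.sense(dir=south)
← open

→ stack.push(x=south)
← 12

→ maze.move(dir=south)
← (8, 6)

→ maze.sense(dir=east)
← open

→ stack.push(x=east)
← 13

→ maze.move(dir=east)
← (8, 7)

→ maze.sense(dir=east)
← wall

→ stack.pop()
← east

→ maze.move(dir=west)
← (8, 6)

→ maze.sense(dir=west)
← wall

→ stack.pop()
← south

→ maze.move(dir=north)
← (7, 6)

→ maze.sense(dir=north)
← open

→ stack.push(x=north)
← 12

→ maze.move(dir=north)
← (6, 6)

→ maze.sense(dir=east)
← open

→ stack.push(x=east)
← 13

→ maze.move(dir=east)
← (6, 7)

→ maze.sense(dir=east)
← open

→ stack.push(x=east)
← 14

→ maze.move(dir=east)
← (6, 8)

→ maze.sense(dir=south)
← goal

→ maze.move(dir=south)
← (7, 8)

Answer: (7, 8)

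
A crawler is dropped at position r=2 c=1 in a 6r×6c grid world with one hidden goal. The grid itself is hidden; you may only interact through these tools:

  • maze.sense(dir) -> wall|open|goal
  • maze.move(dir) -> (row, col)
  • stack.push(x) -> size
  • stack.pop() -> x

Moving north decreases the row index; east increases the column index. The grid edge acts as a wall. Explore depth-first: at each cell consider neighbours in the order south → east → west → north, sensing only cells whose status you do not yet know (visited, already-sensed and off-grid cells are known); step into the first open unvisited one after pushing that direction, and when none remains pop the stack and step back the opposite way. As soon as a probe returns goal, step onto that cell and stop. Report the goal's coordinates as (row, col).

Step: sense[south]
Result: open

Step: push[south]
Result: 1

Step: move[south]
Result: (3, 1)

Step: sense[south]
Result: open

Step: push[south]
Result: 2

Step: move[south]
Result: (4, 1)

Step: sense[south]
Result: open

Step: push[south]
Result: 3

Step: move[south]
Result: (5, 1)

Step: sense[east]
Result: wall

Step: sense[west]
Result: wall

Step: pop[]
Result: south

Step: move[north]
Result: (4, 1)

Step: sense[east]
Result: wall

Step: sense[west]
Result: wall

Step: pop[]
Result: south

Step: move[north]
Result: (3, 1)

Step: sense[east]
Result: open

Step: push[east]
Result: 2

Step: move[east]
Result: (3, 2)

Step: sense[east]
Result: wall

Step: sense[north]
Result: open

Step: push[north]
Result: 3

Step: move[north]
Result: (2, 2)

Step: sense[east]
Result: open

Step: push[east]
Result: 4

Step: move[east]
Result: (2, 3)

Step: sense[east]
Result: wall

Step: sense[north]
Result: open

Step: push[north]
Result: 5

Step: move[north]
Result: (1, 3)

Step: sense[east]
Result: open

Step: push[east]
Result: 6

Step: move[east]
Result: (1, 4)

Step: sense[east]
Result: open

Step: push[east]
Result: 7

Step: move[east]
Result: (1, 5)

Step: sense[south]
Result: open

Step: push[south]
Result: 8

Step: move[south]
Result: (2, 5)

Step: sense[south]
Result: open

Step: push[south]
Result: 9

Step: move[south]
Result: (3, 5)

Step: sense[south]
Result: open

Step: push[south]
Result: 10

Step: move[south]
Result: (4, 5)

Step: sense[south]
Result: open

Step: push[south]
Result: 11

Step: move[south]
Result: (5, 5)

Step: sense[west]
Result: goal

Step: move[west]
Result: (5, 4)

Answer: (5, 4)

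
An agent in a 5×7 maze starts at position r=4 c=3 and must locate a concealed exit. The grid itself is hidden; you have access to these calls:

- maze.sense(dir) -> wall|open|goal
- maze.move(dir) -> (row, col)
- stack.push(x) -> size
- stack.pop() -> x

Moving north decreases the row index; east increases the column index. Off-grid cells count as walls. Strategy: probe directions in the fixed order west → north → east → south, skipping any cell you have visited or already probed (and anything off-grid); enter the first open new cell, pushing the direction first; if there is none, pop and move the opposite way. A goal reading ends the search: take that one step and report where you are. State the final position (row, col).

Calling sense with dir=west, and get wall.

I use sense with dir=north, which returns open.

Now I run push with x=north, and observe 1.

Invoking move with dir=north, and get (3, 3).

Now I run sense with dir=west, yielding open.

I invoke push with x=west, : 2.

I try move with dir=west, — result: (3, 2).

Invoking sense with dir=west, which returns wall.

Now I run sense with dir=north, yielding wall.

I call pop, which returns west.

I use move with dir=east, and observe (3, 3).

I invoke sense with dir=north, which returns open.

Next I call push with x=north, yielding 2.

Invoking move with dir=north, which returns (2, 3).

I invoke sense with dir=north, which returns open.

I try push with x=north, and get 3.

I use move with dir=north, : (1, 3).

Next I call sense with dir=west, which returns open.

Next I call push with x=west, : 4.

Calling move with dir=west, and observe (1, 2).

I invoke sense with dir=west, — result: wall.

Calling sense with dir=north, → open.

I invoke push with x=north, — result: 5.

I try move with dir=north, : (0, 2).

Now I run sense with dir=west, and see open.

Using push with x=west, yielding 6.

I try move with dir=west, — result: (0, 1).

I call sense with dir=west, and get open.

I try push with x=west, : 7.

I run move with dir=west, which returns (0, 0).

Then sense with dir=south, yielding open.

I try push with x=south, — result: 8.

I invoke move with dir=south, yielding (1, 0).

I run sense with dir=south, : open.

I call push with x=south, → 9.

I invoke move with dir=south, yielding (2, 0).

Next I call sense with dir=east, and see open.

Invoking push with x=east, yielding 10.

Next I call move with dir=east, and observe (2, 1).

Now I run pop(), and observe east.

Calling move with dir=west, → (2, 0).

Now I run sense with dir=south, which returns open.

Calling push with x=south, which returns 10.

Now I run move with dir=south, yielding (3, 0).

Now I run sense with dir=south, and see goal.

Using move with dir=south, yielding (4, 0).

Answer: (4, 0)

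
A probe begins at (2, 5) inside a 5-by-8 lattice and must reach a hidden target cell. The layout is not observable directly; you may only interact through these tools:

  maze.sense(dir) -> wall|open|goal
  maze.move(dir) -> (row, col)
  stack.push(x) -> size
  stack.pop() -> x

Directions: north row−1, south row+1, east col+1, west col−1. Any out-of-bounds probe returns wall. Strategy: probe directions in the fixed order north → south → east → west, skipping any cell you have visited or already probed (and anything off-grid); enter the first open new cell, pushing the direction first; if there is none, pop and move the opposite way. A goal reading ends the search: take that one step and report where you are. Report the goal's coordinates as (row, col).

>> maze.sense(dir→north)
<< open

>> stack.push(x→north)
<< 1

>> maze.move(dir→north)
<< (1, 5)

>> maze.sense(dir→north)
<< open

>> stack.push(x→north)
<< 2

>> maze.move(dir→north)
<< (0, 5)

>> maze.sense(dir→east)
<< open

>> stack.push(x→east)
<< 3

>> maze.move(dir→east)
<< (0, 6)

>> maze.sense(dir→south)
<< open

>> stack.push(x→south)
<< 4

>> maze.move(dir→south)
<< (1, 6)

>> maze.sense(dir→south)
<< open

>> stack.push(x→south)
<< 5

>> maze.move(dir→south)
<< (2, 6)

>> maze.sense(dir→south)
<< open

>> stack.push(x→south)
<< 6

>> maze.move(dir→south)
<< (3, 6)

>> maze.sense(dir→south)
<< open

>> stack.push(x→south)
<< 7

>> maze.move(dir→south)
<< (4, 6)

>> maze.sense(dir→east)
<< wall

>> maze.sense(dir→west)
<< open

>> stack.push(x→west)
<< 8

>> maze.move(dir→west)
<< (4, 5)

>> maze.sense(dir→north)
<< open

>> stack.push(x→north)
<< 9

>> maze.move(dir→north)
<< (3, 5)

>> maze.sense(dir→west)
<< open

>> stack.push(x→west)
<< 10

>> maze.move(dir→west)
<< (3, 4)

>> maze.sense(dir→north)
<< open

>> stack.push(x→north)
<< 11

>> maze.move(dir→north)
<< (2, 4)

>> maze.sense(dir→north)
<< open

>> stack.push(x→north)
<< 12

>> maze.move(dir→north)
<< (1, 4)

>> maze.sense(dir→north)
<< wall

>> maze.sense(dir→west)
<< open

>> stack.push(x→west)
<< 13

>> maze.move(dir→west)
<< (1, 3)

>> maze.sense(dir→north)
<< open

>> stack.push(x→north)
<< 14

>> maze.move(dir→north)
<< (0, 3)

>> maze.sense(dir→west)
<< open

>> stack.push(x→west)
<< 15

>> maze.move(dir→west)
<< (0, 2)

>> maze.sense(dir→south)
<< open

>> stack.push(x→south)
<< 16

>> maze.move(dir→south)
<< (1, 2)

>> maze.sense(dir→south)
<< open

>> stack.push(x→south)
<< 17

>> maze.move(dir→south)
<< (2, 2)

>> maze.sense(dir→south)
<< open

>> stack.push(x→south)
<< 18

>> maze.move(dir→south)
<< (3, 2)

>> maze.sense(dir→south)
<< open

>> stack.push(x→south)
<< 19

>> maze.move(dir→south)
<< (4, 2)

>> maze.sense(dir→east)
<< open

>> stack.push(x→east)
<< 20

>> maze.move(dir→east)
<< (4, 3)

>> maze.sense(dir→north)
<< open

>> stack.push(x→north)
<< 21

>> maze.move(dir→north)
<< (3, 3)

>> maze.sense(dir→north)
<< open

>> stack.push(x→north)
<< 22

>> maze.move(dir→north)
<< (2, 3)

>> stack.pop()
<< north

>> maze.move(dir→south)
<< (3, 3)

>> stack.pop()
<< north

>> maze.move(dir→south)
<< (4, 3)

>> maze.sense(dir→east)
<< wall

>> stack.pop()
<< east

>> maze.move(dir→west)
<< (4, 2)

>> maze.sense(dir→west)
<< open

>> stack.push(x→west)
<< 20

>> maze.move(dir→west)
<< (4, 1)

>> maze.sense(dir→north)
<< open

>> stack.push(x→north)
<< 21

>> maze.move(dir→north)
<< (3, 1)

>> maze.sense(dir→north)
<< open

>> stack.push(x→north)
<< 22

>> maze.move(dir→north)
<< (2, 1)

>> maze.sense(dir→north)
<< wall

>> maze.sense(dir→west)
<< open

>> stack.push(x→west)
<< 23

>> maze.move(dir→west)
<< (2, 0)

>> maze.sense(dir→north)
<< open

>> stack.push(x→north)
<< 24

>> maze.move(dir→north)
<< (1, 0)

>> maze.sense(dir→north)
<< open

>> stack.push(x→north)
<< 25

>> maze.move(dir→north)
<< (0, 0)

>> maze.sense(dir→east)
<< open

>> stack.push(x→east)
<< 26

>> maze.move(dir→east)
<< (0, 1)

>> stack.pop()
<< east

>> maze.move(dir→west)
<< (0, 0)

>> stack.pop()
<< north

>> maze.move(dir→south)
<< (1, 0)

>> stack.pop()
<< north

>> maze.move(dir→south)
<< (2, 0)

>> maze.sense(dir→south)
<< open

>> stack.push(x→south)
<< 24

>> maze.move(dir→south)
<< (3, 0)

>> maze.sense(dir→south)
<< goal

>> maze.move(dir→south)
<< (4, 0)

Answer: (4, 0)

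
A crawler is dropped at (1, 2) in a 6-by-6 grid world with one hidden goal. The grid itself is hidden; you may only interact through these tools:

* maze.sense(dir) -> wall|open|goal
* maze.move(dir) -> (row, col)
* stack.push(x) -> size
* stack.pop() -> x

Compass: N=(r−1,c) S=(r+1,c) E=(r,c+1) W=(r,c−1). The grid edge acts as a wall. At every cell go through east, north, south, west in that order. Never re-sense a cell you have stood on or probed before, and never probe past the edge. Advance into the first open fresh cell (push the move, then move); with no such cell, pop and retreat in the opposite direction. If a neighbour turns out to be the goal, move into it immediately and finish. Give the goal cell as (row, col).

# maze.sense(dir=east) : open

# stack.push(x=east) : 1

# maze.move(dir=east) : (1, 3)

# maze.sense(dir=east) : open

# stack.push(x=east) : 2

# maze.move(dir=east) : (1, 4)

# maze.sense(dir=east) : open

# stack.push(x=east) : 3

# maze.move(dir=east) : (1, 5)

# maze.sense(dir=north) : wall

# maze.sense(dir=south) : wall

# stack.pop() : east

# maze.move(dir=west) : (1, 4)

# maze.sense(dir=north) : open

# stack.push(x=north) : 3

# maze.move(dir=north) : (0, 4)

# maze.sense(dir=west) : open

# stack.push(x=west) : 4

# maze.move(dir=west) : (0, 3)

# maze.sense(dir=west) : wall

# stack.pop() : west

# maze.move(dir=east) : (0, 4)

# stack.pop() : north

# maze.move(dir=south) : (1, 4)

# maze.sense(dir=south) : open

# stack.push(x=south) : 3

# maze.move(dir=south) : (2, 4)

# maze.sense(dir=south) : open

# stack.push(x=south) : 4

# maze.move(dir=south) : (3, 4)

# maze.sense(dir=east) : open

# stack.push(x=east) : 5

# maze.move(dir=east) : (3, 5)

# maze.sense(dir=south) : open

# stack.push(x=south) : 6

# maze.move(dir=south) : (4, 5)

# maze.sense(dir=south) : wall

# maze.sense(dir=west) : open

# stack.push(x=west) : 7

# maze.move(dir=west) : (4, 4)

# maze.sense(dir=south) : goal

# maze.move(dir=south) : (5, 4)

Answer: (5, 4)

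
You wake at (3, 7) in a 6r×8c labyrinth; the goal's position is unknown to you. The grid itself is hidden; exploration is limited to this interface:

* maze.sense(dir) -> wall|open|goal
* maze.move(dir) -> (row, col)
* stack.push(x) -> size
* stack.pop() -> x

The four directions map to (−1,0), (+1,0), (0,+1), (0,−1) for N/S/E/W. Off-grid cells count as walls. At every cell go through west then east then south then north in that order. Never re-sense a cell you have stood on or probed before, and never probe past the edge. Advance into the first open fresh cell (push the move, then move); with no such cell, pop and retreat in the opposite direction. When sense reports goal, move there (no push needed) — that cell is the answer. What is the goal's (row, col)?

-- maze.sense(west) -> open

-- stack.push(west) -> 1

-- maze.move(west) -> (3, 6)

-- maze.sense(west) -> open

-- stack.push(west) -> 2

-- maze.move(west) -> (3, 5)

-- maze.sense(west) -> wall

-- maze.sense(south) -> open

-- stack.push(south) -> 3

-- maze.move(south) -> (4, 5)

-- maze.sense(west) -> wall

-- maze.sense(east) -> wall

-- maze.sense(south) -> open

-- stack.push(south) -> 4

-- maze.move(south) -> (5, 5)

-- maze.sense(west) -> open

-- stack.push(west) -> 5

-- maze.move(west) -> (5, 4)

-- maze.sense(west) -> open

-- stack.push(west) -> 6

-- maze.move(west) -> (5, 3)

-- maze.sense(west) -> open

-- stack.push(west) -> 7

-- maze.move(west) -> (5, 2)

-- maze.sense(west) -> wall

-- maze.sense(north) -> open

-- stack.push(north) -> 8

-- maze.move(north) -> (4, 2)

-- maze.sense(west) -> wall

-- maze.sense(east) -> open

-- stack.push(east) -> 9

-- maze.move(east) -> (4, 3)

-- maze.sense(north) -> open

-- stack.push(north) -> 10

-- maze.move(north) -> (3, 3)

-- maze.sense(west) -> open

-- stack.push(west) -> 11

-- maze.move(west) -> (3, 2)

-- maze.sense(west) -> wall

-- maze.sense(north) -> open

-- stack.push(north) -> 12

-- maze.move(north) -> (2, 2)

-- maze.sense(west) -> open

-- stack.push(west) -> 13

-- maze.move(west) -> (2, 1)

-- maze.sense(west) -> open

-- stack.push(west) -> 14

-- maze.move(west) -> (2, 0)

-- maze.sense(south) -> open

-- stack.push(south) -> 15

-- maze.move(south) -> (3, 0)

-- maze.sense(south) -> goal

-- maze.move(south) -> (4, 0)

Answer: (4, 0)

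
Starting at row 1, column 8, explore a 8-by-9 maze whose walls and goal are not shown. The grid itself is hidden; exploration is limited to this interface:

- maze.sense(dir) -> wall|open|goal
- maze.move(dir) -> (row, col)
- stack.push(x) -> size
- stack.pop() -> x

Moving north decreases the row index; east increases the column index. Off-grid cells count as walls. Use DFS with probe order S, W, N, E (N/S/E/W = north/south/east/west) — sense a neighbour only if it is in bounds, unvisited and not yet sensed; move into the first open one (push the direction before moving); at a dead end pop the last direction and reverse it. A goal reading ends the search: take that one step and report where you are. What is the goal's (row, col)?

% maze.sense dir: south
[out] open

% stack.push x: south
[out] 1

% maze.move dir: south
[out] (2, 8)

% maze.sense dir: south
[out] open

% stack.push x: south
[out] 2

% maze.move dir: south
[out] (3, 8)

% maze.sense dir: south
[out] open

% stack.push x: south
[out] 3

% maze.move dir: south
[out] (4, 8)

% maze.sense dir: south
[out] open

% stack.push x: south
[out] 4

% maze.move dir: south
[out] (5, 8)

% maze.sense dir: south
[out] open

% stack.push x: south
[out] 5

% maze.move dir: south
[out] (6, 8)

% maze.sense dir: south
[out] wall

% maze.sense dir: west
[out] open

% stack.push x: west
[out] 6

% maze.move dir: west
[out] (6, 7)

% maze.sense dir: south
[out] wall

% maze.sense dir: west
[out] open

% stack.push x: west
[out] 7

% maze.move dir: west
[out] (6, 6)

% maze.sense dir: south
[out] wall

% maze.sense dir: west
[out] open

% stack.push x: west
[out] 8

% maze.move dir: west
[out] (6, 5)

% maze.sense dir: south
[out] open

% stack.push x: south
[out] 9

% maze.move dir: south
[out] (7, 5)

% maze.sense dir: west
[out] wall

% stack.pop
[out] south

% maze.move dir: north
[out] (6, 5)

% maze.sense dir: west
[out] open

% stack.push x: west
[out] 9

% maze.move dir: west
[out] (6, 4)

% maze.sense dir: west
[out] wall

% maze.sense dir: north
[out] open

% stack.push x: north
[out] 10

% maze.move dir: north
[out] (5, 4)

% maze.sense dir: west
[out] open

% stack.push x: west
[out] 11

% maze.move dir: west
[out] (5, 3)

% maze.sense dir: west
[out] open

% stack.push x: west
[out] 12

% maze.move dir: west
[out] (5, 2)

% maze.sense dir: south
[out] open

% stack.push x: south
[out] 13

% maze.move dir: south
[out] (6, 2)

% maze.sense dir: south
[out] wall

% maze.sense dir: west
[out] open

% stack.push x: west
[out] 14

% maze.move dir: west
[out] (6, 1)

% maze.sense dir: south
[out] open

% stack.push x: south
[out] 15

% maze.move dir: south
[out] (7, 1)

% maze.sense dir: west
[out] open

% stack.push x: west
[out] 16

% maze.move dir: west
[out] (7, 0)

% maze.sense dir: north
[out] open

% stack.push x: north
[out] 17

% maze.move dir: north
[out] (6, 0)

% maze.sense dir: north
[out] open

% stack.push x: north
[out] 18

% maze.move dir: north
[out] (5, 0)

% maze.sense dir: north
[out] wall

% maze.sense dir: east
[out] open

% stack.push x: east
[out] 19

% maze.move dir: east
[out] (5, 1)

% maze.sense dir: north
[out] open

% stack.push x: north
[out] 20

% maze.move dir: north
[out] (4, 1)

% maze.sense dir: north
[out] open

% stack.push x: north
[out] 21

% maze.move dir: north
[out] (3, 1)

% maze.sense dir: west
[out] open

% stack.push x: west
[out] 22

% maze.move dir: west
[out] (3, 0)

% maze.sense dir: north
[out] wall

% stack.pop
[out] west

% maze.move dir: east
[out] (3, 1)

% maze.sense dir: north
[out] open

% stack.push x: north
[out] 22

% maze.move dir: north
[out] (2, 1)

% maze.sense dir: north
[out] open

% stack.push x: north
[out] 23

% maze.move dir: north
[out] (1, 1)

% maze.sense dir: west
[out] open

% stack.push x: west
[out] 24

% maze.move dir: west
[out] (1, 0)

% maze.sense dir: north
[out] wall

% stack.pop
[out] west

% maze.move dir: east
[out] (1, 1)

% maze.sense dir: north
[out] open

% stack.push x: north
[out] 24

% maze.move dir: north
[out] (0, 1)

% maze.sense dir: east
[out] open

% stack.push x: east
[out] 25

% maze.move dir: east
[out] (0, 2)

% maze.sense dir: south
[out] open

% stack.push x: south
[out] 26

% maze.move dir: south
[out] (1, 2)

% maze.sense dir: south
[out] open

% stack.push x: south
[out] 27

% maze.move dir: south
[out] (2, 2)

% maze.sense dir: south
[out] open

% stack.push x: south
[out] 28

% maze.move dir: south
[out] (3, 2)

% maze.sense dir: south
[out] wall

% maze.sense dir: east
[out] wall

% stack.pop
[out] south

% maze.move dir: north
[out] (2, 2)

% maze.sense dir: east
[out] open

% stack.push x: east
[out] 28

% maze.move dir: east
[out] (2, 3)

% maze.sense dir: north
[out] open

% stack.push x: north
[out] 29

% maze.move dir: north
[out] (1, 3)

% maze.sense dir: north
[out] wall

% maze.sense dir: east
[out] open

% stack.push x: east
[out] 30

% maze.move dir: east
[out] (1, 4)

% maze.sense dir: south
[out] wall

% maze.sense dir: north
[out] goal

% maze.move dir: north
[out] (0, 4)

Answer: (0, 4)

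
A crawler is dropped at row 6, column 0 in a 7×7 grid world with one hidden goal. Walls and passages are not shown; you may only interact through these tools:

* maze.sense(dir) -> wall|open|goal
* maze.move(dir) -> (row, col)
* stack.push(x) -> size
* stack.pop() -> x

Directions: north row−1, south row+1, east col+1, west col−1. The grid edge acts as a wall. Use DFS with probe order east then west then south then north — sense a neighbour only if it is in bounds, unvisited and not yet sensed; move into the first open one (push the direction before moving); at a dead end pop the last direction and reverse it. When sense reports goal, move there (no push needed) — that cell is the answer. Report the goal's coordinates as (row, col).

-- 1. maze.sense(dir→east) -> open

-- 2. stack.push(x→east) -> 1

-- 3. maze.move(dir→east) -> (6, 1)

-- 4. maze.sense(dir→east) -> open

-- 5. stack.push(x→east) -> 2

-- 6. maze.move(dir→east) -> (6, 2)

-- 7. maze.sense(dir→east) -> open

-- 8. stack.push(x→east) -> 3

-- 9. maze.move(dir→east) -> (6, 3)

-- 10. maze.sense(dir→east) -> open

-- 11. stack.push(x→east) -> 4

-- 12. maze.move(dir→east) -> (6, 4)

-- 13. maze.sense(dir→east) -> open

-- 14. stack.push(x→east) -> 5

-- 15. maze.move(dir→east) -> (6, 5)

-- 16. maze.sense(dir→east) -> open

-- 17. stack.push(x→east) -> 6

-- 18. maze.move(dir→east) -> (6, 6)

-- 19. maze.sense(dir→north) -> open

-- 20. stack.push(x→north) -> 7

-- 21. maze.move(dir→north) -> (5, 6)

-- 22. maze.sense(dir→west) -> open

-- 23. stack.push(x→west) -> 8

-- 24. maze.move(dir→west) -> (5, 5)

-- 25. maze.sense(dir→west) -> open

-- 26. stack.push(x→west) -> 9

-- 27. maze.move(dir→west) -> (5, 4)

-- 28. maze.sense(dir→west) -> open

-- 29. stack.push(x→west) -> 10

-- 30. maze.move(dir→west) -> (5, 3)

-- 31. maze.sense(dir→west) -> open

-- 32. stack.push(x→west) -> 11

-- 33. maze.move(dir→west) -> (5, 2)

-- 34. maze.sense(dir→west) -> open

-- 35. stack.push(x→west) -> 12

-- 36. maze.move(dir→west) -> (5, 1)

-- 37. maze.sense(dir→west) -> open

-- 38. stack.push(x→west) -> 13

-- 39. maze.move(dir→west) -> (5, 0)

-- 40. maze.sense(dir→north) -> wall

-- 41. stack.pop() -> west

-- 42. maze.move(dir→east) -> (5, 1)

-- 43. maze.sense(dir→north) -> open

-- 44. stack.push(x→north) -> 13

-- 45. maze.move(dir→north) -> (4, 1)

-- 46. maze.sense(dir→east) -> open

-- 47. stack.push(x→east) -> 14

-- 48. maze.move(dir→east) -> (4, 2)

-- 49. maze.sense(dir→east) -> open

-- 50. stack.push(x→east) -> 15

-- 51. maze.move(dir→east) -> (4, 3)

-- 52. maze.sense(dir→east) -> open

-- 53. stack.push(x→east) -> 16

-- 54. maze.move(dir→east) -> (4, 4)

-- 55. maze.sense(dir→east) -> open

-- 56. stack.push(x→east) -> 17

-- 57. maze.move(dir→east) -> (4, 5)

-- 58. maze.sense(dir→east) -> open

-- 59. stack.push(x→east) -> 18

-- 60. maze.move(dir→east) -> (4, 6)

-- 61. maze.sense(dir→north) -> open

-- 62. stack.push(x→north) -> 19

-- 63. maze.move(dir→north) -> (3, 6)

-- 64. maze.sense(dir→west) -> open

-- 65. stack.push(x→west) -> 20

-- 66. maze.move(dir→west) -> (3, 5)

-- 67. maze.sense(dir→west) -> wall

-- 68. maze.sense(dir→north) -> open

-- 69. stack.push(x→north) -> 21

-- 70. maze.move(dir→north) -> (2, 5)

-- 71. maze.sense(dir→east) -> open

-- 72. stack.push(x→east) -> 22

-- 73. maze.move(dir→east) -> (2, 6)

-- 74. maze.sense(dir→north) -> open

-- 75. stack.push(x→north) -> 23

-- 76. maze.move(dir→north) -> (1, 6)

-- 77. maze.sense(dir→west) -> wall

-- 78. maze.sense(dir→north) -> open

-- 79. stack.push(x→north) -> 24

-- 80. maze.move(dir→north) -> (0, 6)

-- 81. maze.sense(dir→west) -> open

-- 82. stack.push(x→west) -> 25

-- 83. maze.move(dir→west) -> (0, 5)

-- 84. maze.sense(dir→west) -> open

-- 85. stack.push(x→west) -> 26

-- 86. maze.move(dir→west) -> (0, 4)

-- 87. maze.sense(dir→west) -> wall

-- 88. maze.sense(dir→south) -> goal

-- 89. maze.move(dir→south) -> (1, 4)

Answer: (1, 4)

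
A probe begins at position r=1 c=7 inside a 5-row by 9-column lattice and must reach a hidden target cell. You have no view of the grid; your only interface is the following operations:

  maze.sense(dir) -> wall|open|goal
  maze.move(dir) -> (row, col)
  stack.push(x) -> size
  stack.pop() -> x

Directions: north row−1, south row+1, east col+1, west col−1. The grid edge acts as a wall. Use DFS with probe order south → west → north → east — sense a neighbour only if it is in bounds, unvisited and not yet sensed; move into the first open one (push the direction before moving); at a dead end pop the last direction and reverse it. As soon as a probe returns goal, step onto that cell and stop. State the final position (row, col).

! 1. maze.sense(dir: south) ~> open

! 2. stack.push(x: south) ~> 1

! 3. maze.move(dir: south) ~> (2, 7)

! 4. maze.sense(dir: south) ~> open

! 5. stack.push(x: south) ~> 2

! 6. maze.move(dir: south) ~> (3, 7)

! 7. maze.sense(dir: south) ~> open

! 8. stack.push(x: south) ~> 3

! 9. maze.move(dir: south) ~> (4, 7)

! 10. maze.sense(dir: west) ~> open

! 11. stack.push(x: west) ~> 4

! 12. maze.move(dir: west) ~> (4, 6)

! 13. maze.sense(dir: west) ~> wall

! 14. maze.sense(dir: north) ~> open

! 15. stack.push(x: north) ~> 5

! 16. maze.move(dir: north) ~> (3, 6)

! 17. maze.sense(dir: west) ~> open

! 18. stack.push(x: west) ~> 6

! 19. maze.move(dir: west) ~> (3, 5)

! 20. maze.sense(dir: west) ~> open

! 21. stack.push(x: west) ~> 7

! 22. maze.move(dir: west) ~> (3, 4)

! 23. maze.sense(dir: south) ~> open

! 24. stack.push(x: south) ~> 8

! 25. maze.move(dir: south) ~> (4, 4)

! 26. maze.sense(dir: west) ~> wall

! 27. stack.pop() ~> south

! 28. maze.move(dir: north) ~> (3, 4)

! 29. maze.sense(dir: west) ~> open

! 30. stack.push(x: west) ~> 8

! 31. maze.move(dir: west) ~> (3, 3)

! 32. maze.sense(dir: west) ~> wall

! 33. maze.sense(dir: north) ~> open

! 34. stack.push(x: north) ~> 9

! 35. maze.move(dir: north) ~> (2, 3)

! 36. maze.sense(dir: west) ~> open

! 37. stack.push(x: west) ~> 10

! 38. maze.move(dir: west) ~> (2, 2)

! 39. maze.sense(dir: west) ~> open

! 40. stack.push(x: west) ~> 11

! 41. maze.move(dir: west) ~> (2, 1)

! 42. maze.sense(dir: south) ~> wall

! 43. maze.sense(dir: west) ~> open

! 44. stack.push(x: west) ~> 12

! 45. maze.move(dir: west) ~> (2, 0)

! 46. maze.sense(dir: south) ~> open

! 47. stack.push(x: south) ~> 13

! 48. maze.move(dir: south) ~> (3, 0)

! 49. maze.sense(dir: south) ~> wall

! 50. stack.pop() ~> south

! 51. maze.move(dir: north) ~> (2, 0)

! 52. maze.sense(dir: north) ~> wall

! 53. stack.pop() ~> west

! 54. maze.move(dir: east) ~> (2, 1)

! 55. maze.sense(dir: north) ~> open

! 56. stack.push(x: north) ~> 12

! 57. maze.move(dir: north) ~> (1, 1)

! 58. maze.sense(dir: north) ~> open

! 59. stack.push(x: north) ~> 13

! 60. maze.move(dir: north) ~> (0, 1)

! 61. maze.sense(dir: west) ~> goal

! 62. maze.move(dir: west) ~> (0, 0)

Answer: (0, 0)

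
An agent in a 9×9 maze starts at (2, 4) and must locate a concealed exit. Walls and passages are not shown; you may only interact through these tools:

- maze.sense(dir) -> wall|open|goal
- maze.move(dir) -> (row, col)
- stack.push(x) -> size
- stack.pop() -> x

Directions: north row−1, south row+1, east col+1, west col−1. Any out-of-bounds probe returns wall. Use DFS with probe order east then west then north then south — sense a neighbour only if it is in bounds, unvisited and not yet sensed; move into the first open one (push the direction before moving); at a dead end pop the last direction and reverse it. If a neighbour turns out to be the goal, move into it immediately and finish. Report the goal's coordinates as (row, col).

$ sense dir='east'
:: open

$ push x='east'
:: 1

$ move dir='east'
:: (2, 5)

$ sense dir='east'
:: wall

$ sense dir='north'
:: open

$ push x='north'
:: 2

$ move dir='north'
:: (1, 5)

$ sense dir='east'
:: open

$ push x='east'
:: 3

$ move dir='east'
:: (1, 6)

$ sense dir='east'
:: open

$ push x='east'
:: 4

$ move dir='east'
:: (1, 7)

$ sense dir='east'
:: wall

$ sense dir='north'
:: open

$ push x='north'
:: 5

$ move dir='north'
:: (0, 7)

$ sense dir='east'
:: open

$ push x='east'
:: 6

$ move dir='east'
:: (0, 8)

$ pop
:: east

$ move dir='west'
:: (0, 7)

$ sense dir='west'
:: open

$ push x='west'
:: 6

$ move dir='west'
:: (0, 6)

$ sense dir='west'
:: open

$ push x='west'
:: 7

$ move dir='west'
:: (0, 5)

$ sense dir='west'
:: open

$ push x='west'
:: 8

$ move dir='west'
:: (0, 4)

$ sense dir='west'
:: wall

$ sense dir='south'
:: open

$ push x='south'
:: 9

$ move dir='south'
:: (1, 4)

$ sense dir='west'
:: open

$ push x='west'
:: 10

$ move dir='west'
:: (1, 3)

$ sense dir='west'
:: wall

$ sense dir='south'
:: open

$ push x='south'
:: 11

$ move dir='south'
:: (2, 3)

$ sense dir='west'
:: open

$ push x='west'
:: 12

$ move dir='west'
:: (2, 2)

$ sense dir='west'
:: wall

$ sense dir='south'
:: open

$ push x='south'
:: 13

$ move dir='south'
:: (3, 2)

$ sense dir='east'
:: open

$ push x='east'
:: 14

$ move dir='east'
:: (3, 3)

$ sense dir='east'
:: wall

$ sense dir='south'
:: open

$ push x='south'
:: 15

$ move dir='south'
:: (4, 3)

$ sense dir='east'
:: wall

$ sense dir='west'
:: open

$ push x='west'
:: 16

$ move dir='west'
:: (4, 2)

$ sense dir='west'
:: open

$ push x='west'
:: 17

$ move dir='west'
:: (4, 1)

$ sense dir='west'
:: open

$ push x='west'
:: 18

$ move dir='west'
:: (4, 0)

$ sense dir='north'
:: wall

$ sense dir='south'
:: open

$ push x='south'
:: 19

$ move dir='south'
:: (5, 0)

$ sense dir='east'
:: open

$ push x='east'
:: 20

$ move dir='east'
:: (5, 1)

$ sense dir='east'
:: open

$ push x='east'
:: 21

$ move dir='east'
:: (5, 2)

$ sense dir='east'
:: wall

$ sense dir='south'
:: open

$ push x='south'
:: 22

$ move dir='south'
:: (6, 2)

$ sense dir='east'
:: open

$ push x='east'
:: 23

$ move dir='east'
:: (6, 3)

$ sense dir='east'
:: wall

$ sense dir='south'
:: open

$ push x='south'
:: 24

$ move dir='south'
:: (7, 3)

$ sense dir='east'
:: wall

$ sense dir='west'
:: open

$ push x='west'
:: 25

$ move dir='west'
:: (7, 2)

$ sense dir='west'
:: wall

$ sense dir='south'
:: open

$ push x='south'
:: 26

$ move dir='south'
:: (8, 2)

$ sense dir='east'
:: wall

$ sense dir='west'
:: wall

$ pop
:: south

$ move dir='north'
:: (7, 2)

$ pop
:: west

$ move dir='east'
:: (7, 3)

$ pop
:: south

$ move dir='north'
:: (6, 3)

$ pop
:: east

$ move dir='west'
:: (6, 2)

$ sense dir='west'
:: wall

$ pop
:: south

$ move dir='north'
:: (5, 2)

$ pop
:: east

$ move dir='west'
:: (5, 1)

$ pop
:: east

$ move dir='west'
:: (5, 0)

$ sense dir='south'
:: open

$ push x='south'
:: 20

$ move dir='south'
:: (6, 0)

$ sense dir='south'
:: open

$ push x='south'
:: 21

$ move dir='south'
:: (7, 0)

$ sense dir='south'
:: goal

$ move dir='south'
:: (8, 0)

Answer: (8, 0)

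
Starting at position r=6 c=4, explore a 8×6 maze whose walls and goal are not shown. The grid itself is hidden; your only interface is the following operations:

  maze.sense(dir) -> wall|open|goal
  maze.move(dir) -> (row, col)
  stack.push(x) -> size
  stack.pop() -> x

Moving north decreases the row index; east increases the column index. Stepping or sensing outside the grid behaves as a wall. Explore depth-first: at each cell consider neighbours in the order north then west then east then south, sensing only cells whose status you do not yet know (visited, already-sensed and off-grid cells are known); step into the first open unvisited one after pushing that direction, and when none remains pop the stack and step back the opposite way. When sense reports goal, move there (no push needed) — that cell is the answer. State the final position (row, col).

Action: maze.sense[dir='north']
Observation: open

Action: stack.push[x='north']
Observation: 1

Action: maze.move[dir='north']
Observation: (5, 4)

Action: maze.sense[dir='north']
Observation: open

Action: stack.push[x='north']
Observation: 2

Action: maze.move[dir='north']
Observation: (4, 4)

Action: maze.sense[dir='north']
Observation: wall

Action: maze.sense[dir='west']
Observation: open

Action: stack.push[x='west']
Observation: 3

Action: maze.move[dir='west']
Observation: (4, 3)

Action: maze.sense[dir='north']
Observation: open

Action: stack.push[x='north']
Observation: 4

Action: maze.move[dir='north']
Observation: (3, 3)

Action: maze.sense[dir='north']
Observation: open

Action: stack.push[x='north']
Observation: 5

Action: maze.move[dir='north']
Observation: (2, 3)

Action: maze.sense[dir='north']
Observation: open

Action: stack.push[x='north']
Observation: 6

Action: maze.move[dir='north']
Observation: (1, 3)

Action: maze.sense[dir='north']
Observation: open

Action: stack.push[x='north']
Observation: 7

Action: maze.move[dir='north']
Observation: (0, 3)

Action: maze.sense[dir='west']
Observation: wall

Action: maze.sense[dir='east']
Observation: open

Action: stack.push[x='east']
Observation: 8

Action: maze.move[dir='east']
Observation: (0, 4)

Action: maze.sense[dir='east']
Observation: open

Action: stack.push[x='east']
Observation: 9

Action: maze.move[dir='east']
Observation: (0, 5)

Action: maze.sense[dir='south']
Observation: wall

Action: stack.pop[]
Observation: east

Action: maze.move[dir='west']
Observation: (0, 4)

Action: maze.sense[dir='south']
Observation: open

Action: stack.push[x='south']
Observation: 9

Action: maze.move[dir='south']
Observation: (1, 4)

Action: maze.sense[dir='south']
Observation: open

Action: stack.push[x='south']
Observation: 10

Action: maze.move[dir='south']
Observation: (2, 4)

Action: maze.sense[dir='east']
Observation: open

Action: stack.push[x='east']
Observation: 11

Action: maze.move[dir='east']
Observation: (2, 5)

Action: maze.sense[dir='south']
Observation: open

Action: stack.push[x='south']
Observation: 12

Action: maze.move[dir='south']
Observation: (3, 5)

Action: maze.sense[dir='south']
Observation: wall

Action: stack.pop[]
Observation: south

Action: maze.move[dir='north']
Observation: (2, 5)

Action: stack.pop[]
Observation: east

Action: maze.move[dir='west']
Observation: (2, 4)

Action: stack.pop[]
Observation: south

Action: maze.move[dir='north']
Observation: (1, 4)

Action: stack.pop[]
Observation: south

Action: maze.move[dir='north']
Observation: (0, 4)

Action: stack.pop[]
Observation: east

Action: maze.move[dir='west']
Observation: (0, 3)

Action: stack.pop[]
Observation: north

Action: maze.move[dir='south']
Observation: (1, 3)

Action: maze.sense[dir='west']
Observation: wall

Action: stack.pop[]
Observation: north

Action: maze.move[dir='south']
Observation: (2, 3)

Action: maze.sense[dir='west']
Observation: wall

Action: stack.pop[]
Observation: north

Action: maze.move[dir='south']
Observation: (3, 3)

Action: maze.sense[dir='west']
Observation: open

Action: stack.push[x='west']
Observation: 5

Action: maze.move[dir='west']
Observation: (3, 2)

Action: maze.sense[dir='west']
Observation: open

Action: stack.push[x='west']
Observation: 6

Action: maze.move[dir='west']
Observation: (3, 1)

Action: maze.sense[dir='north']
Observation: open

Action: stack.push[x='north']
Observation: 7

Action: maze.move[dir='north']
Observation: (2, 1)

Action: maze.sense[dir='north']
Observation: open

Action: stack.push[x='north']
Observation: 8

Action: maze.move[dir='north']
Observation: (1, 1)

Action: maze.sense[dir='north']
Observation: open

Action: stack.push[x='north']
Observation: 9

Action: maze.move[dir='north']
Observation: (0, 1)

Action: maze.sense[dir='west']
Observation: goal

Action: maze.move[dir='west']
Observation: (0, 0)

Answer: (0, 0)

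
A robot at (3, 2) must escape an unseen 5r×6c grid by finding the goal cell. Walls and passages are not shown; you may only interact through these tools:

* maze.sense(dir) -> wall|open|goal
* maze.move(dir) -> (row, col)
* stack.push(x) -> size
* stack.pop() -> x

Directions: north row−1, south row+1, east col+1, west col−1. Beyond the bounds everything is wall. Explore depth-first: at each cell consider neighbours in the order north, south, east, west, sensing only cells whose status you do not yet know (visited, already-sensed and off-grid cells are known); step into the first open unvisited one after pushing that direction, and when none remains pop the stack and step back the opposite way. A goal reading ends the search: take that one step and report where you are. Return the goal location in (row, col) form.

% maze.sense(dir: north) : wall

% maze.sense(dir: south) : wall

% maze.sense(dir: east) : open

% stack.push(x: east) : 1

% maze.move(dir: east) : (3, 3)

% maze.sense(dir: north) : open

% stack.push(x: north) : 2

% maze.move(dir: north) : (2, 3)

% maze.sense(dir: north) : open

% stack.push(x: north) : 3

% maze.move(dir: north) : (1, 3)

% maze.sense(dir: north) : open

% stack.push(x: north) : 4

% maze.move(dir: north) : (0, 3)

% maze.sense(dir: east) : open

% stack.push(x: east) : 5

% maze.move(dir: east) : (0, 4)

% maze.sense(dir: south) : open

% stack.push(x: south) : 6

% maze.move(dir: south) : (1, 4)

% maze.sense(dir: south) : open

% stack.push(x: south) : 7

% maze.move(dir: south) : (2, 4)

% maze.sense(dir: south) : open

% stack.push(x: south) : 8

% maze.move(dir: south) : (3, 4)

% maze.sense(dir: south) : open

% stack.push(x: south) : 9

% maze.move(dir: south) : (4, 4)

% maze.sense(dir: east) : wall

% maze.sense(dir: west) : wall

% stack.pop() : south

% maze.move(dir: north) : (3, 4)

% maze.sense(dir: east) : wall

% stack.pop() : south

% maze.move(dir: north) : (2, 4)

% maze.sense(dir: east) : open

% stack.push(x: east) : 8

% maze.move(dir: east) : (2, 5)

% maze.sense(dir: north) : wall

% stack.pop() : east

% maze.move(dir: west) : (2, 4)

% stack.pop() : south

% maze.move(dir: north) : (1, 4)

% stack.pop() : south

% maze.move(dir: north) : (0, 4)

% maze.sense(dir: east) : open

% stack.push(x: east) : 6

% maze.move(dir: east) : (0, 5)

% stack.pop() : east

% maze.move(dir: west) : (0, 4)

% stack.pop() : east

% maze.move(dir: west) : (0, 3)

% maze.sense(dir: west) : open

% stack.push(x: west) : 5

% maze.move(dir: west) : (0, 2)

% maze.sense(dir: south) : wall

% maze.sense(dir: west) : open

% stack.push(x: west) : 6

% maze.move(dir: west) : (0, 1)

% maze.sense(dir: south) : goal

% maze.move(dir: south) : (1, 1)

Answer: (1, 1)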